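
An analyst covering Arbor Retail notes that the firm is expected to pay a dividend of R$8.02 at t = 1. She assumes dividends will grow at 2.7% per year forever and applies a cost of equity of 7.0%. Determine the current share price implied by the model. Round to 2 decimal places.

R$186.51

Gordon growth model: P₀ = D₁/(r − g), with D₁ = 8.02 given directly.
P₀ = 8.0200 / (0.07 − 0.027) = 8.0200 / 0.043 = 186.5116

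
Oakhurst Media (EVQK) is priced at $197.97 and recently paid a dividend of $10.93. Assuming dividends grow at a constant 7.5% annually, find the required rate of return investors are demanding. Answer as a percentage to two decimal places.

Rearranging the constant-growth DDM: r = D₁/P₀ + g.
D₁ = 10.93 × (1 + 0.075) = 11.7497.
r = 11.7497 / 197.97 + 0.075 = 0.05935 + 0.075 = 0.13435

13.44%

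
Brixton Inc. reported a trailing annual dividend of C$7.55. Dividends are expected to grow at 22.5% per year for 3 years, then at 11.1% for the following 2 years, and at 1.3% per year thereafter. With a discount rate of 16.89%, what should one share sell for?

C$92.02

Three-stage DDM. Project D₁…D_5; terminal Gordon value at t=5 with g = 0.013; discount at r = 0.1689.
D_1 = 9.2488
D_2 = 11.3297
D_3 = 13.8789
D_4 = 15.4195
D_5 = 17.1310
TV_5 = 17.3537/(0.1689−0.013) = 111.3132
P₀ = Σ Dₜ/(1+r)ᵗ + TV_5/(1+r)^5 = 92.0152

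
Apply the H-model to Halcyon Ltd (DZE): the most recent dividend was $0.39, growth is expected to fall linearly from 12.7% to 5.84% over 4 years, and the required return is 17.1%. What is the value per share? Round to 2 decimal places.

$4.14

H-model: P₀ = D₀[(1+g_L) + H(g_S−g_L)]/(r−g_L), with H = 4/2 = 2.
P₀ = 0.39 × [(1+0.0584) + 2×(0.127−0.0584)] / (0.171−0.0584)
   = 0.39 × 1.1956 / 0.1126 = 4.1411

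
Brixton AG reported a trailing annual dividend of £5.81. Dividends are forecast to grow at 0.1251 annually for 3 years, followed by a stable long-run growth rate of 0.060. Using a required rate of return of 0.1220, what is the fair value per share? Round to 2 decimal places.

Two-stage DDM. Project D₁…D_3 at 0.1251, terminal growth 0.06, discount at r = 0.122.
D_1 = 6.5368
D_2 = 7.3546
D_3 = 8.2746
Terminal value at t=3: TV = D_4/(r−g) = 8.7711/(0.122−0.06) = 141.4698
P₀ = 6.5368/(1+0.122)^1 + 7.3546/(1+0.122)^2 + 8.2746/(1+0.122)^3 + 141.4698/(1+0.122)^3 = 117.6844

£117.68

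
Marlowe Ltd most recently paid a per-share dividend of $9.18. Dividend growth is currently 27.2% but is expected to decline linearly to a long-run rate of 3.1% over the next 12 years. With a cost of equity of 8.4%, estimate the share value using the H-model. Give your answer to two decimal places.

$429.04

H-model: P₀ = D₀[(1+g_L) + H(g_S−g_L)]/(r−g_L), with H = 12/2 = 6.
P₀ = 9.18 × [(1+0.031) + 6×(0.272−0.031)] / (0.084−0.031)
   = 9.18 × 2.4770 / 0.053 = 429.0351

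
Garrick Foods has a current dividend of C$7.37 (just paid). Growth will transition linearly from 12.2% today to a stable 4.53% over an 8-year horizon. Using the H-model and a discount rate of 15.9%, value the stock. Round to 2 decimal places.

H-model: P₀ = D₀[(1+g_L) + H(g_S−g_L)]/(r−g_L), with H = 8/2 = 4.
P₀ = 7.37 × [(1+0.0453) + 4×(0.122−0.0453)] / (0.159−0.0453)
   = 7.37 × 1.3521 / 0.1137 = 87.6427

C$87.64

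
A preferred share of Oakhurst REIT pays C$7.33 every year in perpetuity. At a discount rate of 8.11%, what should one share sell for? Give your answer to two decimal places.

C$90.38

Zero-growth DDM (perpetuity): P₀ = D/r = 7.33 / 0.0811 = 90.3822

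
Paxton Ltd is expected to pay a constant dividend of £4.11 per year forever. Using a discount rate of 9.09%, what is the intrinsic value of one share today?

£45.21

Zero-growth DDM (perpetuity): P₀ = D/r = 4.11 / 0.0909 = 45.2145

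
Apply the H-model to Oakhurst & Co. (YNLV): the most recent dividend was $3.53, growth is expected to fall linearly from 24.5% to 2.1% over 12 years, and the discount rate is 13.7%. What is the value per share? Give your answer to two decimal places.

$71.97

H-model: P₀ = D₀[(1+g_L) + H(g_S−g_L)]/(r−g_L), with H = 12/2 = 6.
P₀ = 3.53 × [(1+0.021) + 6×(0.245−0.021)] / (0.137−0.021)
   = 3.53 × 2.3650 / 0.116 = 71.9694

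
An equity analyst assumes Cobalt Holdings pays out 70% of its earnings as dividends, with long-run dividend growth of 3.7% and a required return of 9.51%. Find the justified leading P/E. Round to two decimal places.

Justified leading P/E = b/(r−g) = 0.70/(0.0951−0.037) = 12.0482

12.05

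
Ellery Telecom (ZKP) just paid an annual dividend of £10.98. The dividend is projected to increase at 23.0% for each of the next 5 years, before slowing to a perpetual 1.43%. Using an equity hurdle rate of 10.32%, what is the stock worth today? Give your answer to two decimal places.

Two-stage DDM. Project D₁…D_5 at 0.23, terminal growth 0.0143, discount at r = 0.1032.
D_1 = 13.5054
D_2 = 16.6116
D_3 = 20.4323
D_4 = 25.1318
D_5 = 30.9121
Terminal value at t=5: TV = D_6/(r−g) = 31.3541/(0.1032−0.0143) = 352.6895
P₀ = 13.5054/(1+0.1032)^1 + 16.6116/(1+0.1032)^2 + 20.4323/(1+0.1032)^3 + 25.1318/(1+0.1032)^4 + 30.9121/(1+0.1032)^5 + 352.6895/(1+0.1032)^5 = 292.8280

£292.83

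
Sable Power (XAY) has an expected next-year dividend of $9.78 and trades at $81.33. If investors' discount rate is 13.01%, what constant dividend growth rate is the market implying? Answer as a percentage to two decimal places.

0.98%

From P₀ = D₁/(r − g), the implied growth is g = r − D₁/P₀.
g = 0.1301 − 9.78/81.33 = 0.1301 − 0.12025 = 0.00985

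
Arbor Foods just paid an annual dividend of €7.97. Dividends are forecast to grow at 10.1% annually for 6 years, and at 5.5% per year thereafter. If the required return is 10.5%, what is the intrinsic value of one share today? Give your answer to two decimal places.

Two-stage DDM. Project D₁…D_6 at 0.101, terminal growth 0.055, discount at r = 0.105.
D_1 = 8.7750
D_2 = 9.6612
D_3 = 10.6370
D_4 = 11.7114
D_5 = 12.8942
D_6 = 14.1965
Terminal value at t=6: TV = D_7/(r−g) = 14.9773/(0.105−0.055) = 299.5468
P₀ = 8.7750/(1+0.105)^1 + 9.6612/(1+0.105)^2 + 10.6370/(1+0.105)^3 + 11.7114/(1+0.105)^4 + 12.8942/(1+0.105)^5 + 14.1965/(1+0.105)^6 + 299.5468/(1+0.105)^6 = 211.7652

€211.77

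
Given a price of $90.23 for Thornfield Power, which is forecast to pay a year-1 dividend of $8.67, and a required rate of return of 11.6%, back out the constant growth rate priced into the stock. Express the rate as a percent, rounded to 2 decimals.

1.99%

From P₀ = D₁/(r − g), the implied growth is g = r − D₁/P₀.
g = 0.116 − 8.67/90.23 = 0.116 − 0.09609 = 0.01991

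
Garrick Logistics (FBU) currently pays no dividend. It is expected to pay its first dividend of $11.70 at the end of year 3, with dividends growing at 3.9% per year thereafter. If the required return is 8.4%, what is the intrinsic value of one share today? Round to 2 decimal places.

$221.27

Deferred-dividend DDM. At t=2 the remaining stream is a growing perpetuity with first payment D_3 = 11.70.
V_2 = D_3/(r−g) = 11.70/(0.084−0.039) = 260.0000
P₀ = V_2/(1+r)^2 = 260.0000/(1+0.084)^2 = 221.2661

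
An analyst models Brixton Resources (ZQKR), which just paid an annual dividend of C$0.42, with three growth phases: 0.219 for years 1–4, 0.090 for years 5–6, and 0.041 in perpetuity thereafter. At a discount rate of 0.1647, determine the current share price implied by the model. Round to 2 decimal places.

Three-stage DDM. Project D₁…D_6; terminal Gordon value at t=6 with g = 0.041; discount at r = 0.1647.
D_1 = 0.5120
D_2 = 0.6241
D_3 = 0.7608
D_4 = 0.9274
D_5 = 1.0109
D_6 = 1.1018
TV_6 = 1.1470/(0.1647−0.041) = 9.2725
P₀ = Σ Dₜ/(1+r)ᵗ + TV_6/(1+r)^6 = 6.5128

C$6.51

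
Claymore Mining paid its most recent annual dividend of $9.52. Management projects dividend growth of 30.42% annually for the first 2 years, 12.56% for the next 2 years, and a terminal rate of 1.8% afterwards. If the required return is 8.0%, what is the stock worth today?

Three-stage DDM. Project D₁…D_4; terminal Gordon value at t=4 with g = 0.018; discount at r = 0.08.
D_1 = 12.4160
D_2 = 16.1929
D_3 = 18.2268
D_4 = 20.5160
TV_4 = 20.8853/(0.08−0.018) = 336.8601
P₀ = Σ Dₜ/(1+r)ᵗ + TV_4/(1+r)^4 = 302.5302

$302.53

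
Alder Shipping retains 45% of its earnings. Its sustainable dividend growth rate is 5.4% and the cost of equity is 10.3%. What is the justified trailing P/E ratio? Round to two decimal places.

Payout ratio b = 1 − 0.45 = 0.55.
Justified trailing P/E = b(1+g)/(r−g) = 0.55×(1+0.054)/(0.103−0.054) = 11.8306

11.83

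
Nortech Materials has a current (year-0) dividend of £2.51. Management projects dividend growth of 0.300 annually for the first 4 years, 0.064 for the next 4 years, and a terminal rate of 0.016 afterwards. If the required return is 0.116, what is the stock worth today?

Three-stage DDM. Project D₁…D_8; terminal Gordon value at t=8 with g = 0.016; discount at r = 0.116.
D_1 = 3.2630
D_2 = 4.2419
D_3 = 5.5145
D_4 = 7.1688
D_5 = 7.6276
D_6 = 8.1158
D_7 = 8.6352
D_8 = 9.1878
TV_8 = 9.3349/(0.116−0.016) = 93.3485
P₀ = Σ Dₜ/(1+r)ᵗ + TV_8/(1+r)^8 = 70.1463

£70.15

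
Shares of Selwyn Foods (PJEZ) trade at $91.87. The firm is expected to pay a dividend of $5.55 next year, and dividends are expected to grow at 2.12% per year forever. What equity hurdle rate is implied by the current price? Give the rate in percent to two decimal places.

Rearranging the constant-growth DDM: r = D₁/P₀ + g.
r = 5.5500 / 91.87 + 0.0212 = 0.06041 + 0.0212 = 0.08161

8.16%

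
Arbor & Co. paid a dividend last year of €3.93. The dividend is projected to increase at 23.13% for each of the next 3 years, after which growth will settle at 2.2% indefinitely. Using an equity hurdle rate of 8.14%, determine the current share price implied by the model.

Two-stage DDM. Project D₁…D_3 at 0.2313, terminal growth 0.022, discount at r = 0.0814.
D_1 = 4.8390
D_2 = 5.9583
D_3 = 7.3364
Terminal value at t=3: TV = D_4/(r−g) = 7.4978/(0.0814−0.022) = 126.2259
P₀ = 4.8390/(1+0.0814)^1 + 5.9583/(1+0.0814)^2 + 7.3364/(1+0.0814)^3 + 126.2259/(1+0.0814)^3 = 115.1847

€115.18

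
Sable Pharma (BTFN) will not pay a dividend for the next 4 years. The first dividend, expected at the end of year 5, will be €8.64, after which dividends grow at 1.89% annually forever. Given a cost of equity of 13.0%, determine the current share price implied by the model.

Deferred-dividend DDM. At t=4 the remaining stream is a growing perpetuity with first payment D_5 = 8.64.
V_4 = D_5/(r−g) = 8.64/(0.13−0.0189) = 77.7678
P₀ = V_4/(1+r)^4 = 77.7678/(1+0.13)^4 = 47.6964

€47.70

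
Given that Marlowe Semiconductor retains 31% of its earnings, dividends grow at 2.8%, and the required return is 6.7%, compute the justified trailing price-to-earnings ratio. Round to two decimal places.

Payout ratio b = 1 − 0.31 = 0.69.
Justified trailing P/E = b(1+g)/(r−g) = 0.69×(1+0.028)/(0.067−0.028) = 18.1877

18.19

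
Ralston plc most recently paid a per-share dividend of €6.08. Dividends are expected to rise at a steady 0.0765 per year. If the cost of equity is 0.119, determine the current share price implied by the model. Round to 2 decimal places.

€154.00

Gordon growth model: P₀ = D₁/(r − g). D₁ = 6.08 × (1 + 0.0765) = 6.5451.
P₀ = 6.5451 / (0.119 − 0.0765) = 6.5451 / 0.0425 = 154.0028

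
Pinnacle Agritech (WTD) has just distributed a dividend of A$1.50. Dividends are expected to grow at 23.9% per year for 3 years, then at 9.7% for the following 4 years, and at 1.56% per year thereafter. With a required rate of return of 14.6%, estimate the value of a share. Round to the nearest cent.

A$24.47

Three-stage DDM. Project D₁…D_7; terminal Gordon value at t=7 with g = 0.0156; discount at r = 0.146.
D_1 = 1.8585
D_2 = 2.3027
D_3 = 2.8530
D_4 = 3.1298
D_5 = 3.4334
D_6 = 3.7664
D_7 = 4.1317
TV_7 = 4.1962/(0.146−0.0156) = 32.1793
P₀ = Σ Dₜ/(1+r)ᵗ + TV_7/(1+r)^7 = 24.4726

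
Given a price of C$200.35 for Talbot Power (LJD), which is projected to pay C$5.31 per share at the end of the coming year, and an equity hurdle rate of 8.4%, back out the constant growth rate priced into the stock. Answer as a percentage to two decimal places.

5.75%

From P₀ = D₁/(r − g), the implied growth is g = r − D₁/P₀.
g = 0.084 − 5.31/200.35 = 0.084 − 0.02650 = 0.05750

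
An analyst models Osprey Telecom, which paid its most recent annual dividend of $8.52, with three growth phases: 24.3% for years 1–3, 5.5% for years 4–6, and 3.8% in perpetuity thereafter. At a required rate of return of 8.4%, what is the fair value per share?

Three-stage DDM. Project D₁…D_6; terminal Gordon value at t=6 with g = 0.038; discount at r = 0.084.
D_1 = 10.5904
D_2 = 13.1638
D_3 = 16.3626
D_4 = 17.2626
D_5 = 18.2120
D_6 = 19.2137
TV_6 = 19.9438/(0.084−0.038) = 433.5607
P₀ = Σ Dₜ/(1+r)ᵗ + TV_6/(1+r)^6 = 337.5539

$337.55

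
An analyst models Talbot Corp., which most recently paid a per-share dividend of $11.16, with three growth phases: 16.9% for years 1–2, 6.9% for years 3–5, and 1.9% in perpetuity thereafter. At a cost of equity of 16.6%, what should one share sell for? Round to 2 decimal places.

$110.69

Three-stage DDM. Project D₁…D_5; terminal Gordon value at t=5 with g = 0.019; discount at r = 0.166.
D_1 = 13.0460
D_2 = 15.2508
D_3 = 16.3031
D_4 = 17.4280
D_5 = 18.6306
TV_5 = 18.9846/(0.166−0.019) = 129.1467
P₀ = Σ Dₜ/(1+r)ᵗ + TV_5/(1+r)^5 = 110.6862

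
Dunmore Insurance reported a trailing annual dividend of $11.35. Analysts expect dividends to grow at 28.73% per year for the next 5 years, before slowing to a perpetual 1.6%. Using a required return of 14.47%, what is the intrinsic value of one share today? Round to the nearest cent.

$242.99

Two-stage DDM. Project D₁…D_5 at 0.2873, terminal growth 0.016, discount at r = 0.1447.
D_1 = 14.6109
D_2 = 18.8086
D_3 = 24.2123
D_4 = 31.1684
D_5 = 40.1231
Terminal value at t=5: TV = D_6/(r−g) = 40.7651/(0.1447−0.016) = 316.7451
P₀ = 14.6109/(1+0.1447)^1 + 18.8086/(1+0.1447)^2 + 24.2123/(1+0.1447)^3 + 31.1684/(1+0.1447)^4 + 40.1231/(1+0.1447)^5 + 316.7451/(1+0.1447)^5 = 242.9852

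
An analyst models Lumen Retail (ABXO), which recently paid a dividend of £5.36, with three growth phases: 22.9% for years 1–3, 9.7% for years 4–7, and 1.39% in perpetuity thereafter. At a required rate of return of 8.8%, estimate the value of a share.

£161.42

Three-stage DDM. Project D₁…D_7; terminal Gordon value at t=7 with g = 0.0139; discount at r = 0.088.
D_1 = 6.5874
D_2 = 8.0960
D_3 = 9.9499
D_4 = 10.9151
D_5 = 11.9738
D_6 = 13.1353
D_7 = 14.4094
TV_7 = 14.6097/(0.088−0.0139) = 197.1623
P₀ = Σ Dₜ/(1+r)ᵗ + TV_7/(1+r)^7 = 161.4165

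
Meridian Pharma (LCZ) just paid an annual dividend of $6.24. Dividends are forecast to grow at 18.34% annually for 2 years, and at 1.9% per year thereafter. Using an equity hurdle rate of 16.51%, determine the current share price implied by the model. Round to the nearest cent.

$57.68

Two-stage DDM. Project D₁…D_2 at 0.1834, terminal growth 0.019, discount at r = 0.1651.
D_1 = 7.3844
D_2 = 8.7387
Terminal value at t=2: TV = D_3/(r−g) = 8.9048/(0.1651−0.019) = 60.9497
P₀ = 7.3844/(1+0.1651)^1 + 8.7387/(1+0.1651)^2 + 60.9497/(1+0.1651)^2 = 57.6755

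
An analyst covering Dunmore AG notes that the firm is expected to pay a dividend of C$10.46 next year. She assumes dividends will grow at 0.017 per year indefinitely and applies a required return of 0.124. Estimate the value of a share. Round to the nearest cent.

C$97.76

Gordon growth model: P₀ = D₁/(r − g), with D₁ = 10.46 given directly.
P₀ = 10.4600 / (0.124 − 0.017) = 10.4600 / 0.107 = 97.7570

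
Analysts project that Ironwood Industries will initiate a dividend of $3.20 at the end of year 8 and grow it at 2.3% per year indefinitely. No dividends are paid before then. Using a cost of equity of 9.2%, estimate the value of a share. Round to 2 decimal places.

Deferred-dividend DDM. At t=7 the remaining stream is a growing perpetuity with first payment D_8 = 3.20.
V_7 = D_8/(r−g) = 3.20/(0.092−0.023) = 46.3768
P₀ = V_7/(1+r)^7 = 46.3768/(1+0.092)^7 = 25.0462

$25.05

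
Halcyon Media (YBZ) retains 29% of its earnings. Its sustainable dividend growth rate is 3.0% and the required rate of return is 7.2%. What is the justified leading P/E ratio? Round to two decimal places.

16.90

Payout ratio b = 1 − 0.29 = 0.71.
Justified leading P/E = b/(r−g) = 0.71/(0.072−0.03) = 16.9048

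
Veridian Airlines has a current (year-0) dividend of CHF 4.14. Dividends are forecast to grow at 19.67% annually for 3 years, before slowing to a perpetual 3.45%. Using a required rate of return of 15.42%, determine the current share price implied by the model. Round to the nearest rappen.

Two-stage DDM. Project D₁…D_3 at 0.1967, terminal growth 0.0345, discount at r = 0.1542.
D_1 = 4.9543
D_2 = 5.9289
D_3 = 7.0951
Terminal value at t=3: TV = D_4/(r−g) = 7.3398/(0.1542−0.0345) = 61.3186
P₀ = 4.9543/(1+0.1542)^1 + 5.9289/(1+0.1542)^2 + 7.0951/(1+0.1542)^3 + 61.3186/(1+0.1542)^3 = 53.2368

CHF 53.24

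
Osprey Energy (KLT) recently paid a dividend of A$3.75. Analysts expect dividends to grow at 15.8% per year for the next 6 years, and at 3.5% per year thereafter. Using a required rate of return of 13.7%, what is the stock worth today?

A$66.47

Two-stage DDM. Project D₁…D_6 at 0.158, terminal growth 0.035, discount at r = 0.137.
D_1 = 4.3425
D_2 = 5.0286
D_3 = 5.8231
D_4 = 6.7432
D_5 = 7.8086
D_6 = 9.0424
Terminal value at t=6: TV = D_7/(r−g) = 9.3589/(0.137−0.035) = 91.7535
P₀ = 4.3425/(1+0.137)^1 + 5.0286/(1+0.137)^2 + 5.8231/(1+0.137)^3 + 6.7432/(1+0.137)^4 + 7.8086/(1+0.137)^5 + 9.0424/(1+0.137)^6 + 91.7535/(1+0.137)^6 = 66.4679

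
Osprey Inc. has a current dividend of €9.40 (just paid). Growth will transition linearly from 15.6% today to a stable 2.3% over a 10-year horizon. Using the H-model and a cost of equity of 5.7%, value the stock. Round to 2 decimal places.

H-model: P₀ = D₀[(1+g_L) + H(g_S−g_L)]/(r−g_L), with H = 10/2 = 5.
P₀ = 9.40 × [(1+0.023) + 5×(0.156−0.023)] / (0.057−0.023)
   = 9.40 × 1.6880 / 0.034 = 466.6824

€466.68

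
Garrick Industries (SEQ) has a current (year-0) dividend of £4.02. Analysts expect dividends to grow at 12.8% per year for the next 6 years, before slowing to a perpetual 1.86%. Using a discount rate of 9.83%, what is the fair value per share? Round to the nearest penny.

Two-stage DDM. Project D₁…D_6 at 0.128, terminal growth 0.0186, discount at r = 0.0983.
D_1 = 4.5346
D_2 = 5.1150
D_3 = 5.7697
D_4 = 6.5082
D_5 = 7.3413
D_6 = 8.2810
Terminal value at t=6: TV = D_7/(r−g) = 8.4350/(0.0983−0.0186) = 105.8342
P₀ = 4.5346/(1+0.0983)^1 + 5.1150/(1+0.0983)^2 + 5.7697/(1+0.0983)^3 + 6.5082/(1+0.0983)^4 + 7.3413/(1+0.0983)^5 + 8.2810/(1+0.0983)^6 + 105.8342/(1+0.0983)^6 = 86.8062

£86.81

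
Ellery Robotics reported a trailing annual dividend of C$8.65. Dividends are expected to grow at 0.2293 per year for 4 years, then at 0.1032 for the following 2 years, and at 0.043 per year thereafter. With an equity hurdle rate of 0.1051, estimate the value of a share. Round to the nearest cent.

Three-stage DDM. Project D₁…D_6; terminal Gordon value at t=6 with g = 0.043; discount at r = 0.1051.
D_1 = 10.6334
D_2 = 13.0717
D_3 = 16.0690
D_4 = 19.7537
D_5 = 21.7922
D_6 = 24.0412
TV_6 = 25.0750/(0.1051−0.043) = 403.7838
P₀ = Σ Dₜ/(1+r)ᵗ + TV_6/(1+r)^6 = 293.5846

C$293.58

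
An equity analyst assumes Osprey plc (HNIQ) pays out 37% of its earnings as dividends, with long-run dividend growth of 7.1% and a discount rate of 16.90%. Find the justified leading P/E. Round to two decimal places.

3.78

Justified leading P/E = b/(r−g) = 0.37/(0.169−0.071) = 3.7755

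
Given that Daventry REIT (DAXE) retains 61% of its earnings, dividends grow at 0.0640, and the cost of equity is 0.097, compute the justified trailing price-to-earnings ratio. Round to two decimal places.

Payout ratio b = 1 − 0.61 = 0.39.
Justified trailing P/E = b(1+g)/(r−g) = 0.39×(1+0.064)/(0.097−0.064) = 12.5745

12.57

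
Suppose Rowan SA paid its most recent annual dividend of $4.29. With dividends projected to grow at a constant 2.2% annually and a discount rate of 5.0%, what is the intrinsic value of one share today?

Gordon growth model: P₀ = D₁/(r − g). D₁ = 4.29 × (1 + 0.022) = 4.3844.
P₀ = 4.3844 / (0.05 − 0.022) = 4.3844 / 0.028 = 156.5850

$156.59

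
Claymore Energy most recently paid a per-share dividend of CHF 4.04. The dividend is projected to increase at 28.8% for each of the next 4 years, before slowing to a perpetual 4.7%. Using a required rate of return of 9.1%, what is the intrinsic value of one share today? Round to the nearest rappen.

Two-stage DDM. Project D₁…D_4 at 0.288, terminal growth 0.047, discount at r = 0.091.
D_1 = 5.2035
D_2 = 6.7021
D_3 = 8.6323
D_4 = 11.1185
Terminal value at t=4: TV = D_5/(r−g) = 11.6410/(0.091−0.047) = 264.5689
P₀ = 5.2035/(1+0.091)^1 + 6.7021/(1+0.091)^2 + 8.6323/(1+0.091)^3 + 11.1185/(1+0.091)^4 + 264.5689/(1+0.091)^4 = 211.6365

CHF 211.64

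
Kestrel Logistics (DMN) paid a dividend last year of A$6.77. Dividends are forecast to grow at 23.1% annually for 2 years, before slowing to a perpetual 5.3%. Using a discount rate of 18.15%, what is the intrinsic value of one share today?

Two-stage DDM. Project D₁…D_2 at 0.231, terminal growth 0.053, discount at r = 0.1815.
D_1 = 8.3339
D_2 = 10.2590
Terminal value at t=2: TV = D_3/(r−g) = 10.8027/(0.1815−0.053) = 84.0679
P₀ = 8.3339/(1+0.1815)^1 + 10.2590/(1+0.1815)^2 + 84.0679/(1+0.1815)^2 = 74.6258

A$74.63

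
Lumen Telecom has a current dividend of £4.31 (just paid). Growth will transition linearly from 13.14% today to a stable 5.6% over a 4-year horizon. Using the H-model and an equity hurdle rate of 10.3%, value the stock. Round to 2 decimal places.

H-model: P₀ = D₀[(1+g_L) + H(g_S−g_L)]/(r−g_L), with H = 4/2 = 2.
P₀ = 4.31 × [(1+0.056) + 2×(0.1314−0.056)] / (0.103−0.056)
   = 4.31 × 1.2068 / 0.047 = 110.6661

£110.67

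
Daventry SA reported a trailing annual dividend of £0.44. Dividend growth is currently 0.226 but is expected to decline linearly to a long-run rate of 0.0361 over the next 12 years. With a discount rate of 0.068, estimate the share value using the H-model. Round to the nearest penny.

£30.01

H-model: P₀ = D₀[(1+g_L) + H(g_S−g_L)]/(r−g_L), with H = 12/2 = 6.
P₀ = 0.44 × [(1+0.0361) + 6×(0.226−0.0361)] / (0.068−0.0361)
   = 0.44 × 2.1755 / 0.0319 = 30.0069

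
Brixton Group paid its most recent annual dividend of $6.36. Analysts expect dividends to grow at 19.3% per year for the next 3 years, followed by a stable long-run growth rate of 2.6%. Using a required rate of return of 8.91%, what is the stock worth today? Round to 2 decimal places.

$158.88

Two-stage DDM. Project D₁…D_3 at 0.193, terminal growth 0.026, discount at r = 0.0891.
D_1 = 7.5875
D_2 = 9.0519
D_3 = 10.7989
Terminal value at t=3: TV = D_4/(r−g) = 11.0796/(0.0891−0.026) = 175.5887
P₀ = 7.5875/(1+0.0891)^1 + 9.0519/(1+0.0891)^2 + 10.7989/(1+0.0891)^3 + 175.5887/(1+0.0891)^3 = 158.8806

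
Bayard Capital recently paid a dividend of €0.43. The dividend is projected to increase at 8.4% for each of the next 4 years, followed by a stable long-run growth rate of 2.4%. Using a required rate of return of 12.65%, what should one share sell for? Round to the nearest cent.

€5.25

Two-stage DDM. Project D₁…D_4 at 0.084, terminal growth 0.024, discount at r = 0.1265.
D_1 = 0.4661
D_2 = 0.5053
D_3 = 0.5477
D_4 = 0.5937
Terminal value at t=4: TV = D_5/(r−g) = 0.6080/(0.1265−0.024) = 5.9315
P₀ = 0.4661/(1+0.1265)^1 + 0.5053/(1+0.1265)^2 + 0.5477/(1+0.1265)^3 + 0.5937/(1+0.1265)^4 + 5.9315/(1+0.1265)^4 = 5.2471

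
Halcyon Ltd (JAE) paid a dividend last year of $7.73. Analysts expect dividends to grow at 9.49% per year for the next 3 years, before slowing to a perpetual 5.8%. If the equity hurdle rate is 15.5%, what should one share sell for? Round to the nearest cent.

$92.68

Two-stage DDM. Project D₁…D_3 at 0.0949, terminal growth 0.058, discount at r = 0.155.
D_1 = 8.4636
D_2 = 9.2668
D_3 = 10.1462
Terminal value at t=3: TV = D_4/(r−g) = 10.7347/(0.155−0.058) = 110.6667
P₀ = 8.4636/(1+0.155)^1 + 9.2668/(1+0.155)^2 + 10.1462/(1+0.155)^3 + 110.6667/(1+0.155)^3 = 92.6835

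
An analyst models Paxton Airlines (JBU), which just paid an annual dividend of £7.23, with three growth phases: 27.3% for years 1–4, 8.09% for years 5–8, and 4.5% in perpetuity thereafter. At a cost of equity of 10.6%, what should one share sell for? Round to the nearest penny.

Three-stage DDM. Project D₁…D_8; terminal Gordon value at t=8 with g = 0.045; discount at r = 0.106.
D_1 = 9.2038
D_2 = 11.7164
D_3 = 14.9150
D_4 = 18.9868
D_5 = 20.5228
D_6 = 22.1831
D_7 = 23.9778
D_8 = 25.9176
TV_8 = 27.0838/(0.106−0.045) = 443.9974
P₀ = Σ Dₜ/(1+r)ᵗ + TV_8/(1+r)^8 = 287.8625

£287.86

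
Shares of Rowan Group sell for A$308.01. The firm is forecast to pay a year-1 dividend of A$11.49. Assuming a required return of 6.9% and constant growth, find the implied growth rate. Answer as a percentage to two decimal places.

3.17%

From P₀ = D₁/(r − g), the implied growth is g = r − D₁/P₀.
g = 0.069 − 11.49/308.01 = 0.069 − 0.03730 = 0.03170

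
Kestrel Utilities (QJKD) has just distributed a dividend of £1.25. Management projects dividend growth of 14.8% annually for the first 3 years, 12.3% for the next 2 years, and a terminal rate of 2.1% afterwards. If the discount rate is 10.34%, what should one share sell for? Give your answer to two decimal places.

Three-stage DDM. Project D₁…D_5; terminal Gordon value at t=5 with g = 0.021; discount at r = 0.1034.
D_1 = 1.4350
D_2 = 1.6474
D_3 = 1.8912
D_4 = 2.1238
D_5 = 2.3850
TV_5 = 2.4351/(0.1034−0.021) = 29.5525
P₀ = Σ Dₜ/(1+r)ᵗ + TV_5/(1+r)^5 = 25.0212

£25.02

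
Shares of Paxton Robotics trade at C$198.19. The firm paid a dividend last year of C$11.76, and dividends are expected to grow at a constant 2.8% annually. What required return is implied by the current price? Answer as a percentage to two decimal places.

Rearranging the constant-growth DDM: r = D₁/P₀ + g.
D₁ = 11.76 × (1 + 0.028) = 12.0893.
r = 12.0893 / 198.19 + 0.028 = 0.06100 + 0.028 = 0.08900

8.90%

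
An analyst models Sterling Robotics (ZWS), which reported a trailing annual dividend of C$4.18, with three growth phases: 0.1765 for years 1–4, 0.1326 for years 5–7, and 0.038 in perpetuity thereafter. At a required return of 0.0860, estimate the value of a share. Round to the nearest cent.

Three-stage DDM. Project D₁…D_7; terminal Gordon value at t=7 with g = 0.038; discount at r = 0.086.
D_1 = 4.9178
D_2 = 5.7858
D_3 = 6.8069
D_4 = 8.0084
D_5 = 9.0703
D_6 = 10.2730
D_7 = 11.6352
TV_7 = 12.0773/(0.086−0.038) = 251.6111
P₀ = Σ Dₜ/(1+r)ᵗ + TV_7/(1+r)^7 = 180.5313

C$180.53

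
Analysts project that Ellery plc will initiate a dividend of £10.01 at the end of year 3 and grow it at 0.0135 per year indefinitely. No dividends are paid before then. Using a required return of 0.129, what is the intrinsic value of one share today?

Deferred-dividend DDM. At t=2 the remaining stream is a growing perpetuity with first payment D_3 = 10.01.
V_2 = D_3/(r−g) = 10.01/(0.129−0.0135) = 86.6667
P₀ = V_2/(1+r)^2 = 86.6667/(1+0.129)^2 = 67.9930

£67.99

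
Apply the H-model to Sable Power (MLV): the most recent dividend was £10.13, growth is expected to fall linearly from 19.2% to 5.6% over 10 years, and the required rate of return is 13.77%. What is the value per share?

H-model: P₀ = D₀[(1+g_L) + H(g_S−g_L)]/(r−g_L), with H = 10/2 = 5.
P₀ = 10.13 × [(1+0.056) + 5×(0.192−0.056)] / (0.1377−0.056)
   = 10.13 × 1.7360 / 0.0817 = 215.2470

£215.25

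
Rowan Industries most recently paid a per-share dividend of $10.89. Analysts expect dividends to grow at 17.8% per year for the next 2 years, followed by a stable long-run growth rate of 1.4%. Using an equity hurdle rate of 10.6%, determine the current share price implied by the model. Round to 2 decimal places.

$160.12

Two-stage DDM. Project D₁…D_2 at 0.178, terminal growth 0.014, discount at r = 0.106.
D_1 = 12.8284
D_2 = 15.1119
Terminal value at t=2: TV = D_3/(r−g) = 15.3234/(0.106−0.014) = 166.5592
P₀ = 12.8284/(1+0.106)^1 + 15.1119/(1+0.106)^2 + 166.5592/(1+0.106)^2 = 160.1157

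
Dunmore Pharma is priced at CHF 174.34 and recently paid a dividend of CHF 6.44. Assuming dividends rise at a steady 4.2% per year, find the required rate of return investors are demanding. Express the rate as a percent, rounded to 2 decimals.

Rearranging the constant-growth DDM: r = D₁/P₀ + g.
D₁ = 6.44 × (1 + 0.042) = 6.7105.
r = 6.7105 / 174.34 + 0.042 = 0.03849 + 0.042 = 0.08049

8.05%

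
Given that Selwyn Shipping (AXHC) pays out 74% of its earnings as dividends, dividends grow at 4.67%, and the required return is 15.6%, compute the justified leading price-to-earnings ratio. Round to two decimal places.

6.77

Justified leading P/E = b/(r−g) = 0.74/(0.156−0.0467) = 6.7704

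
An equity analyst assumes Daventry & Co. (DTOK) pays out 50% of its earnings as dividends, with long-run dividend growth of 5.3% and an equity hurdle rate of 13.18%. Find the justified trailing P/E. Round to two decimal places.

6.68

Justified trailing P/E = b(1+g)/(r−g) = 0.50×(1+0.053)/(0.1318−0.053) = 6.6815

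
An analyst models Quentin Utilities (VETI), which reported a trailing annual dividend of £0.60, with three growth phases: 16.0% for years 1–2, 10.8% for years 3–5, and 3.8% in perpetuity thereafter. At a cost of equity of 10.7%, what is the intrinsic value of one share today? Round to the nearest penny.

£13.21

Three-stage DDM. Project D₁…D_5; terminal Gordon value at t=5 with g = 0.038; discount at r = 0.107.
D_1 = 0.6960
D_2 = 0.8074
D_3 = 0.8946
D_4 = 0.9912
D_5 = 1.0982
TV_5 = 1.1399/(0.107−0.038) = 16.5209
P₀ = Σ Dₜ/(1+r)ᵗ + TV_5/(1+r)^5 = 13.2056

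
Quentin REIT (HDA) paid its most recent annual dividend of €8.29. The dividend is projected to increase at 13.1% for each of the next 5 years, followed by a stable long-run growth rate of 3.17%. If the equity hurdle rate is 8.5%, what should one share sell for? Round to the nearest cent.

Two-stage DDM. Project D₁…D_5 at 0.131, terminal growth 0.0317, discount at r = 0.085.
D_1 = 9.3760
D_2 = 10.6042
D_3 = 11.9934
D_4 = 13.5645
D_5 = 15.3415
Terminal value at t=5: TV = D_6/(r−g) = 15.8278/(0.085−0.0317) = 296.9571
P₀ = 9.3760/(1+0.085)^1 + 10.6042/(1+0.085)^2 + 11.9934/(1+0.085)^3 + 13.5645/(1+0.085)^4 + 15.3415/(1+0.085)^5 + 296.9571/(1+0.085)^5 = 244.5196

€244.52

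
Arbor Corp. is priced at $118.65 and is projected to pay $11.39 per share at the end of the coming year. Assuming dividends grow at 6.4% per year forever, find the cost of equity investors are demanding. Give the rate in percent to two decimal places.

16.00%

Rearranging the constant-growth DDM: r = D₁/P₀ + g.
r = 11.3900 / 118.65 + 0.064 = 0.09600 + 0.064 = 0.16000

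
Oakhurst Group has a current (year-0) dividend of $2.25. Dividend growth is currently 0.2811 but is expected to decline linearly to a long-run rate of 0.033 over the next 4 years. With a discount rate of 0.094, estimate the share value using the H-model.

$56.40

H-model: P₀ = D₀[(1+g_L) + H(g_S−g_L)]/(r−g_L), with H = 4/2 = 2.
P₀ = 2.25 × [(1+0.033) + 2×(0.2811−0.033)] / (0.094−0.033)
   = 2.25 × 1.5292 / 0.061 = 56.4049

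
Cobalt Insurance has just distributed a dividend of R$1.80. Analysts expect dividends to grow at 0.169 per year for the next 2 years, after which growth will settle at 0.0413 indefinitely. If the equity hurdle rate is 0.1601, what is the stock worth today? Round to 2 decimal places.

R$19.66

Two-stage DDM. Project D₁…D_2 at 0.169, terminal growth 0.0413, discount at r = 0.1601.
D_1 = 2.1042
D_2 = 2.4598
Terminal value at t=2: TV = D_3/(r−g) = 2.5614/(0.1601−0.0413) = 21.5606
P₀ = 2.1042/(1+0.1601)^1 + 2.4598/(1+0.1601)^2 + 21.5606/(1+0.1601)^2 = 19.6618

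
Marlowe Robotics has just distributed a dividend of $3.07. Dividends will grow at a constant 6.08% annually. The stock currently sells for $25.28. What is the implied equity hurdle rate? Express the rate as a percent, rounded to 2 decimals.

Rearranging the constant-growth DDM: r = D₁/P₀ + g.
D₁ = 3.07 × (1 + 0.0608) = 3.2567.
r = 3.2567 / 25.28 + 0.0608 = 0.12882 + 0.0608 = 0.18962

18.96%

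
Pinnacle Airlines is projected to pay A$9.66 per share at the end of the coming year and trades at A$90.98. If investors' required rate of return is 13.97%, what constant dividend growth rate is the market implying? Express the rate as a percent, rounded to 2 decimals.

3.35%

From P₀ = D₁/(r − g), the implied growth is g = r − D₁/P₀.
g = 0.1397 − 9.66/90.98 = 0.1397 − 0.10618 = 0.03352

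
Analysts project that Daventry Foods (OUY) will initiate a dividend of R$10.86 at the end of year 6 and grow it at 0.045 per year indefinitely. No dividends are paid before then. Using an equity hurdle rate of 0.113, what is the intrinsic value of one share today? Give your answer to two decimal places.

R$93.51

Deferred-dividend DDM. At t=5 the remaining stream is a growing perpetuity with first payment D_6 = 10.86.
V_5 = D_6/(r−g) = 10.86/(0.113−0.045) = 159.7059
P₀ = V_5/(1+r)^5 = 159.7059/(1+0.113)^5 = 93.5072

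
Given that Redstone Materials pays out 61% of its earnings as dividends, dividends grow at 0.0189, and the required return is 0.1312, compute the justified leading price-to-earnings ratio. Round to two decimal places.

5.43

Justified leading P/E = b/(r−g) = 0.61/(0.1312−0.0189) = 5.4319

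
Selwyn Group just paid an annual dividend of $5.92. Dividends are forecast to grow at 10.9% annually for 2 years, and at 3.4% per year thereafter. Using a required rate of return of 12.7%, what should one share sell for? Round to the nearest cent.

$75.29

Two-stage DDM. Project D₁…D_2 at 0.109, terminal growth 0.034, discount at r = 0.127.
D_1 = 6.5653
D_2 = 7.2809
Terminal value at t=2: TV = D_3/(r−g) = 7.5284/(0.127−0.034) = 80.9510
P₀ = 6.5653/(1+0.127)^1 + 7.2809/(1+0.127)^2 + 80.9510/(1+0.127)^2 = 75.2924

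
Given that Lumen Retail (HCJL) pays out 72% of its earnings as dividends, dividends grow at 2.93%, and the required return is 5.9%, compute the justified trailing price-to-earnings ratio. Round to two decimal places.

24.95

Justified trailing P/E = b(1+g)/(r−g) = 0.72×(1+0.0293)/(0.059−0.0293) = 24.9527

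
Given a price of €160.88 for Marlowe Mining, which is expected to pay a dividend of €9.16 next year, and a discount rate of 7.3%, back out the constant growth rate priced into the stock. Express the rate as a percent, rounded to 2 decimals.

1.61%

From P₀ = D₁/(r − g), the implied growth is g = r − D₁/P₀.
g = 0.073 − 9.16/160.88 = 0.073 − 0.05694 = 0.01606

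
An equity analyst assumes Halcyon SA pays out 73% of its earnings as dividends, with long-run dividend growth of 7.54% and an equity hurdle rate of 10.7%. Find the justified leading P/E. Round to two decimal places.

Justified leading P/E = b/(r−g) = 0.73/(0.107−0.0754) = 23.1013

23.10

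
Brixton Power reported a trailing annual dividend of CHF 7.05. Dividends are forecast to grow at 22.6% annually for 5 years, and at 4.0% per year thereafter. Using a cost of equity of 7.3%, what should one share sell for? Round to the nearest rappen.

CHF 486.20

Two-stage DDM. Project D₁…D_5 at 0.226, terminal growth 0.04, discount at r = 0.073.
D_1 = 8.6433
D_2 = 10.5967
D_3 = 12.9915
D_4 = 15.9276
D_5 = 19.5273
Terminal value at t=5: TV = D_6/(r−g) = 20.3084/(0.073−0.04) = 615.4048
P₀ = 8.6433/(1+0.073)^1 + 10.5967/(1+0.073)^2 + 12.9915/(1+0.073)^3 + 15.9276/(1+0.073)^4 + 19.5273/(1+0.073)^5 + 615.4048/(1+0.073)^5 = 486.1958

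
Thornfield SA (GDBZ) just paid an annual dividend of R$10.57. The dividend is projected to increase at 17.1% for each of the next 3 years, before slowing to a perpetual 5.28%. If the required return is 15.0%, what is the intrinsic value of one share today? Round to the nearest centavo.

R$153.76

Two-stage DDM. Project D₁…D_3 at 0.171, terminal growth 0.0528, discount at r = 0.15.
D_1 = 12.3775
D_2 = 14.4940
D_3 = 16.9725
Terminal value at t=3: TV = D_4/(r−g) = 17.8686/(0.15−0.0528) = 183.8338
P₀ = 12.3775/(1+0.15)^1 + 14.4940/(1+0.15)^2 + 16.9725/(1+0.15)^3 + 183.8338/(1+0.15)^3 = 153.7560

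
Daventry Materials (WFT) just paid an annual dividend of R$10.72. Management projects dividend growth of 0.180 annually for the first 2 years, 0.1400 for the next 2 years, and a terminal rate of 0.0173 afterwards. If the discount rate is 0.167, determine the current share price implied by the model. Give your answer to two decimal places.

R$114.04

Three-stage DDM. Project D₁…D_4; terminal Gordon value at t=4 with g = 0.0173; discount at r = 0.167.
D_1 = 12.6496
D_2 = 14.9265
D_3 = 17.0162
D_4 = 19.3985
TV_4 = 19.7341/(0.167−0.0173) = 131.8244
P₀ = Σ Dₜ/(1+r)ᵗ + TV_4/(1+r)^4 = 114.0393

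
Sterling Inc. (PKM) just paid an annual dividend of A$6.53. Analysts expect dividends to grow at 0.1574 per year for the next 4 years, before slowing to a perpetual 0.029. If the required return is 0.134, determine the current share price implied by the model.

Two-stage DDM. Project D₁…D_4 at 0.1574, terminal growth 0.029, discount at r = 0.134.
D_1 = 7.5578
D_2 = 8.7474
D_3 = 10.1243
D_4 = 11.7178
Terminal value at t=4: TV = D_5/(r−g) = 12.0576/(0.134−0.029) = 114.8347
P₀ = 7.5578/(1+0.134)^1 + 8.7474/(1+0.134)^2 + 10.1243/(1+0.134)^3 + 11.7178/(1+0.134)^4 + 114.8347/(1+0.134)^4 = 96.9374

A$96.94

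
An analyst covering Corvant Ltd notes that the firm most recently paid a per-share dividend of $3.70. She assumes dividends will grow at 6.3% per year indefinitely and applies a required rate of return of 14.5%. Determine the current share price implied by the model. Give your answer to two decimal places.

$47.96

Gordon growth model: P₀ = D₁/(r − g). D₁ = 3.70 × (1 + 0.063) = 3.9331.
P₀ = 3.9331 / (0.145 − 0.063) = 3.9331 / 0.082 = 47.9646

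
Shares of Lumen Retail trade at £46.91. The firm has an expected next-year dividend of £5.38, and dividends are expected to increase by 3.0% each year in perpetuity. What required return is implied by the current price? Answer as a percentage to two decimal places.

Rearranging the constant-growth DDM: r = D₁/P₀ + g.
r = 5.3800 / 46.91 + 0.03 = 0.11469 + 0.03 = 0.14469

14.47%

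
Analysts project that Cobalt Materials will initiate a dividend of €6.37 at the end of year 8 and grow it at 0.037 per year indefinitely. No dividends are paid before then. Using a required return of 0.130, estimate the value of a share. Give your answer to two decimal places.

€29.11

Deferred-dividend DDM. At t=7 the remaining stream is a growing perpetuity with first payment D_8 = 6.37.
V_7 = D_8/(r−g) = 6.37/(0.13−0.037) = 68.4946
P₀ = V_7/(1+r)^7 = 68.4946/(1+0.13)^7 = 29.1144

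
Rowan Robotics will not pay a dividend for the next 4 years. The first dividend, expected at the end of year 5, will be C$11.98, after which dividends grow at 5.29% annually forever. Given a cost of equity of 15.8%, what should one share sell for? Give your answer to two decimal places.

C$63.39

Deferred-dividend DDM. At t=4 the remaining stream is a growing perpetuity with first payment D_5 = 11.98.
V_4 = D_5/(r−g) = 11.98/(0.158−0.0529) = 113.9867
P₀ = V_4/(1+r)^4 = 113.9867/(1+0.158)^4 = 63.3899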